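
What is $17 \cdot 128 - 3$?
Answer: $2173$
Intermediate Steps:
$17 \cdot 128 - 3 = 2176 - 3 = 2173$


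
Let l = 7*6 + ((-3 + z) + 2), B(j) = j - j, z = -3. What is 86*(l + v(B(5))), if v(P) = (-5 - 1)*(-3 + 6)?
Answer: 1720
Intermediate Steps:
B(j) = 0
l = 38 (l = 7*6 + ((-3 - 3) + 2) = 42 + (-6 + 2) = 42 - 4 = 38)
v(P) = -18 (v(P) = -6*3 = -18)
86*(l + v(B(5))) = 86*(38 - 18) = 86*20 = 1720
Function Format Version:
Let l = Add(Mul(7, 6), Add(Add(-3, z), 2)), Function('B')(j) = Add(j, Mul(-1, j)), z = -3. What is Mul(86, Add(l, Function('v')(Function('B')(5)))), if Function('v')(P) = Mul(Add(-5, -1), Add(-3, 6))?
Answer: 1720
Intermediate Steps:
Function('B')(j) = 0
l = 38 (l = Add(Mul(7, 6), Add(Add(-3, -3), 2)) = Add(42, Add(-6, 2)) = Add(42, -4) = 38)
Function('v')(P) = -18 (Function('v')(P) = Mul(-6, 3) = -18)
Mul(86, Add(l, Function('v')(Function('B')(5)))) = Mul(86, Add(38, -18)) = Mul(86, 20) = 1720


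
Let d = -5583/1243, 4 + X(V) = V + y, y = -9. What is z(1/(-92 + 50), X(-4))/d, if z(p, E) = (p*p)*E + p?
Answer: 73337/9848412 ≈ 0.0074466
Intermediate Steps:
X(V) = -13 + V (X(V) = -4 + (V - 9) = -4 + (-9 + V) = -13 + V)
d = -5583/1243 (d = -5583*1/1243 = -5583/1243 ≈ -4.4916)
z(p, E) = p + E*p² (z(p, E) = p²*E + p = E*p² + p = p + E*p²)
z(1/(-92 + 50), X(-4))/d = ((1 + (-13 - 4)/(-92 + 50))/(-92 + 50))/(-5583/1243) = ((1 - 17/(-42))/(-42))*(-1243/5583) = -(1 - 17*(-1/42))/42*(-1243/5583) = -(1 + 17/42)/42*(-1243/5583) = -1/42*59/42*(-1243/5583) = -59/1764*(-1243/5583) = 73337/9848412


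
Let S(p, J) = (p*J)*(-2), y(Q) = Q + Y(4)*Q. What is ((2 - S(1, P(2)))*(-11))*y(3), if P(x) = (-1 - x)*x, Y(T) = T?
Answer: 1650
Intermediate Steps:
y(Q) = 5*Q (y(Q) = Q + 4*Q = 5*Q)
P(x) = x*(-1 - x)
S(p, J) = -2*J*p (S(p, J) = (J*p)*(-2) = -2*J*p)
((2 - S(1, P(2)))*(-11))*y(3) = ((2 - (-2)*(-1*2*(1 + 2)))*(-11))*(5*3) = ((2 - (-2)*(-1*2*3))*(-11))*15 = ((2 - (-2)*(-6))*(-11))*15 = ((2 - 1*12)*(-11))*15 = ((2 - 12)*(-11))*15 = -10*(-11)*15 = 110*15 = 1650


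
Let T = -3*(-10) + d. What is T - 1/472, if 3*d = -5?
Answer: 40117/1416 ≈ 28.331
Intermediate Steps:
d = -5/3 (d = (⅓)*(-5) = -5/3 ≈ -1.6667)
T = 85/3 (T = -3*(-10) - 5/3 = 30 - 5/3 = 85/3 ≈ 28.333)
T - 1/472 = 85/3 - 1/472 = 40117/1416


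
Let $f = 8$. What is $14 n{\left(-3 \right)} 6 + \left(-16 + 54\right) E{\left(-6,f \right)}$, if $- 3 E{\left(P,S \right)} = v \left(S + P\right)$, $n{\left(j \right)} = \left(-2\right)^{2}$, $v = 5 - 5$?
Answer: $336$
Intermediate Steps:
$v = 0$
$n{\left(j \right)} = 4$
$E{\left(P,S \right)} = 0$ ($E{\left(P,S \right)} = - \frac{0 \left(S + P\right)}{3} = - \frac{0 \left(P + S\right)}{3} = \left(- \frac{1}{3}\right) 0 = 0$)
$14 n{\left(-3 \right)} 6 + \left(-16 + 54\right) E{\left(-6,f \right)} = 14 \cdot 4 \cdot 6 + \left(-16 + 54\right) 0 = 56 \cdot 6 + 38 \cdot 0 = 336 + 0 = 336$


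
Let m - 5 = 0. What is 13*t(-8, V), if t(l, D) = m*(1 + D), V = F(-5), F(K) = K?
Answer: -260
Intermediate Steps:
m = 5 (m = 5 + 0 = 5)
V = -5
t(l, D) = 5 + 5*D (t(l, D) = 5*(1 + D) = 5 + 5*D)
13*t(-8, V) = 13*(5 + 5*(-5)) = 13*(5 - 25) = 13*(-20) = -260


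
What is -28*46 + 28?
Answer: -1260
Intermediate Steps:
-28*46 + 28 = -1288 + 28 = -1260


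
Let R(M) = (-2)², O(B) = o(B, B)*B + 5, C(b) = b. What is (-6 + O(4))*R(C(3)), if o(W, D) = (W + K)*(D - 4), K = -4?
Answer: -4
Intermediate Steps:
o(W, D) = (-4 + D)*(-4 + W) (o(W, D) = (W - 4)*(D - 4) = (-4 + W)*(-4 + D) = (-4 + D)*(-4 + W))
O(B) = 5 + B*(16 + B² - 8*B) (O(B) = (16 - 4*B - 4*B + B*B)*B + 5 = (16 - 4*B - 4*B + B²)*B + 5 = (16 + B² - 8*B)*B + 5 = B*(16 + B² - 8*B) + 5 = 5 + B*(16 + B² - 8*B))
R(M) = 4
(-6 + O(4))*R(C(3)) = (-6 + (5 + 4*(16 + 4² - 8*4)))*4 = (-6 + (5 + 4*(16 + 16 - 32)))*4 = (-6 + (5 + 4*0))*4 = (-6 + (5 + 0))*4 = (-6 + 5)*4 = -1*4 = -4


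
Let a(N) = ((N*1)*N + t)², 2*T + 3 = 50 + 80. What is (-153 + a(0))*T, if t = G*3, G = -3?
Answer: -4572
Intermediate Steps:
T = 127/2 (T = -3/2 + (50 + 80)/2 = -3/2 + (½)*130 = -3/2 + 65 = 127/2 ≈ 63.500)
t = -9 (t = -3*3 = -9)
a(N) = (-9 + N²)² (a(N) = ((N*1)*N - 9)² = (N*N - 9)² = (N² - 9)² = (-9 + N²)²)
(-153 + a(0))*T = (-153 + (-9 + 0²)²)*(127/2) = (-153 + (-9 + 0)²)*(127/2) = (-153 + (-9)²)*(127/2) = (-153 + 81)*(127/2) = -72*127/2 = -4572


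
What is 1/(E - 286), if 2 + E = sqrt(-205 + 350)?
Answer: -288/82799 - sqrt(145)/82799 ≈ -0.0036237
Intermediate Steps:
E = -2 + sqrt(145) (E = -2 + sqrt(-205 + 350) = -2 + sqrt(145) ≈ 10.042)
1/(E - 286) = 1/((-2 + sqrt(145)) - 286) = 1/(-288 + sqrt(145))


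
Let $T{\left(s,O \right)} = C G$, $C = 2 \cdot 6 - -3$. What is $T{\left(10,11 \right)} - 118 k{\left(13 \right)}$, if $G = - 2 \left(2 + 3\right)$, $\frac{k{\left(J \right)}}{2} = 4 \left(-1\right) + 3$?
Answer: $86$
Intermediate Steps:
$k{\left(J \right)} = -2$ ($k{\left(J \right)} = 2 \left(4 \left(-1\right) + 3\right) = 2 \left(-4 + 3\right) = 2 \left(-1\right) = -2$)
$C = 15$ ($C = 12 + 3 = 15$)
$G = -10$ ($G = \left(-2\right) 5 = -10$)
$T{\left(s,O \right)} = -150$ ($T{\left(s,O \right)} = 15 \left(-10\right) = -150$)
$T{\left(10,11 \right)} - 118 k{\left(13 \right)} = -150 - -236 = -150 + 236 = 86$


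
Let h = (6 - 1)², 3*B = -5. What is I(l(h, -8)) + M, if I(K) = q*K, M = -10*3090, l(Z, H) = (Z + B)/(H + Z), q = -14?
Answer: -1576880/51 ≈ -30919.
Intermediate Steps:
B = -5/3 (B = (⅓)*(-5) = -5/3 ≈ -1.6667)
h = 25 (h = 5² = 25)
l(Z, H) = (-5/3 + Z)/(H + Z) (l(Z, H) = (Z - 5/3)/(H + Z) = (-5/3 + Z)/(H + Z))
M = -30900
I(K) = -14*K
I(l(h, -8)) + M = -14*(-5/3 + 25)/(-8 + 25) - 30900 = -14*70/(17*3) - 30900 = -14*70/51 - 30900 = -980/51 - 30900 = -1576880/51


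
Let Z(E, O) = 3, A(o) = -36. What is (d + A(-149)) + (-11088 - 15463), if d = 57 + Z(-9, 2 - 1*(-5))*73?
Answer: -26311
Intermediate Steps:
d = 276 (d = 57 + 3*73 = 57 + 219 = 276)
(d + A(-149)) + (-11088 - 15463) = (276 - 36) + (-11088 - 15463) = 240 - 26551 = -26311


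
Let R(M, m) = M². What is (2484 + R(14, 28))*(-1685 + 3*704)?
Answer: 1144360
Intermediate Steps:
(2484 + R(14, 28))*(-1685 + 3*704) = (2484 + 14²)*(-1685 + 3*704) = (2484 + 196)*(-1685 + 2112) = 2680*427 = 1144360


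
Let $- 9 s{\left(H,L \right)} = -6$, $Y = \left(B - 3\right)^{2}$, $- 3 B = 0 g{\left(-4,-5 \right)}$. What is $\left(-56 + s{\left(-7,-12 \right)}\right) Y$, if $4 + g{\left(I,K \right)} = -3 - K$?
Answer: $-498$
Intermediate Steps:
$g{\left(I,K \right)} = -7 - K$ ($g{\left(I,K \right)} = -4 - \left(3 + K\right) = -7 - K$)
$B = 0$ ($B = - \frac{0 \left(-7 - -5\right)}{3} = - \frac{0 \left(-7 + 5\right)}{3} = - \frac{0 \left(-2\right)}{3} = \left(- \frac{1}{3}\right) 0 = 0$)
$Y = 9$ ($Y = \left(0 - 3\right)^{2} = \left(-3\right)^{2} = 9$)
$s{\left(H,L \right)} = \frac{2}{3}$ ($s{\left(H,L \right)} = \left(- \frac{1}{9}\right) \left(-6\right) = \frac{2}{3}$)
$\left(-56 + s{\left(-7,-12 \right)}\right) Y = \left(-56 + \frac{2}{3}\right) 9 = \left(- \frac{166}{3}\right) 9 = -498$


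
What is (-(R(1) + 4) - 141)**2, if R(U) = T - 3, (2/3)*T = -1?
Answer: 78961/4 ≈ 19740.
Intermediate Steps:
T = -3/2 (T = (3/2)*(-1) = -3/2 ≈ -1.5000)
R(U) = -9/2 (R(U) = -3/2 - 3 = -9/2)
(-(R(1) + 4) - 141)**2 = (-(-9/2 + 4) - 141)**2 = (-1*(-1/2) - 141)**2 = (1/2 - 141)**2 = (-281/2)**2 = 78961/4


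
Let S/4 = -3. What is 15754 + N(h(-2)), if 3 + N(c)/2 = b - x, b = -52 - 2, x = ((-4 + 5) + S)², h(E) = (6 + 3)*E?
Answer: 15398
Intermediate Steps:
S = -12 (S = 4*(-3) = -12)
h(E) = 9*E
x = 121 (x = ((-4 + 5) - 12)² = (1 - 12)² = (-11)² = 121)
b = -54
N(c) = -356 (N(c) = -6 + 2*(-54 - 1*121) = -6 + 2*(-54 - 121) = -6 + 2*(-175) = -6 - 350 = -356)
15754 + N(h(-2)) = 15754 - 356 = 15398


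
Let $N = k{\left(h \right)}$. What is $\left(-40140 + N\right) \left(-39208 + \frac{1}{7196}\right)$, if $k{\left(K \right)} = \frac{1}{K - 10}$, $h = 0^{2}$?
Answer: $\frac{16178798002081}{10280} \approx 1.5738 \cdot 10^{9}$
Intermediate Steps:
$h = 0$
$k{\left(K \right)} = \frac{1}{-10 + K}$
$N = - \frac{1}{10}$ ($N = \frac{1}{-10 + 0} = \frac{1}{-10} = - \frac{1}{10} \approx -0.1$)
$\left(-40140 + N\right) \left(-39208 + \frac{1}{7196}\right) = \left(-40140 - \frac{1}{10}\right) \left(-39208 + \frac{1}{7196}\right) = - \frac{401401 \left(-39208 + \frac{1}{7196}\right)}{10} = \left(- \frac{401401}{10}\right) \left(- \frac{282140767}{7196}\right) = \frac{16178798002081}{10280}$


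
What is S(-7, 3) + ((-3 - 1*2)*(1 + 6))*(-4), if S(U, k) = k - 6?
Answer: 137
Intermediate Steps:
S(U, k) = -6 + k
S(-7, 3) + ((-3 - 1*2)*(1 + 6))*(-4) = (-6 + 3) + ((-3 - 1*2)*(1 + 6))*(-4) = -3 + ((-3 - 2)*7)*(-4) = -3 - 5*7*(-4) = -3 - 35*(-4) = -3 + 140 = 137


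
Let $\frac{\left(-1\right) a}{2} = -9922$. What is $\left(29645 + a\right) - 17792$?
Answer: $31697$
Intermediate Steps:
$a = 19844$ ($a = \left(-2\right) \left(-9922\right) = 19844$)
$\left(29645 + a\right) - 17792 = \left(29645 + 19844\right) - 17792 = 49489 - 17792 = 31697$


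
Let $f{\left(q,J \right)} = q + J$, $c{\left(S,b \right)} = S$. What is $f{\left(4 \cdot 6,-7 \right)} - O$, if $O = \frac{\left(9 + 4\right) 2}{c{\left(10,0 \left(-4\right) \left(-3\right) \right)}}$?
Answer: $\frac{72}{5} \approx 14.4$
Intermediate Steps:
$f{\left(q,J \right)} = J + q$
$O = \frac{13}{5}$ ($O = \frac{\left(9 + 4\right) 2}{10} = 13 \cdot 2 \cdot \frac{1}{10} = 26 \cdot \frac{1}{10} = \frac{13}{5} \approx 2.6$)
$f{\left(4 \cdot 6,-7 \right)} - O = \left(-7 + 4 \cdot 6\right) - \frac{13}{5} = \left(-7 + 24\right) - \frac{13}{5} = 17 - \frac{13}{5} = \frac{72}{5}$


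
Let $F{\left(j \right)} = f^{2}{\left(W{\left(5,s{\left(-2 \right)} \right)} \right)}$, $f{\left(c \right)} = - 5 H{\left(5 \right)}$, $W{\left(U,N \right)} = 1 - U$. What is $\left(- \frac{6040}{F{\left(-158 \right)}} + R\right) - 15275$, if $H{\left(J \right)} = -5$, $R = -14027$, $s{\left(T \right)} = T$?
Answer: $- \frac{3663958}{125} \approx -29312.0$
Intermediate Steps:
$f{\left(c \right)} = 25$ ($f{\left(c \right)} = \left(-5\right) \left(-5\right) = 25$)
$F{\left(j \right)} = 625$ ($F{\left(j \right)} = 25^{2} = 625$)
$\left(- \frac{6040}{F{\left(-158 \right)}} + R\right) - 15275 = \left(- \frac{6040}{625} - 14027\right) - 15275 = \left(\left(-6040\right) \frac{1}{625} - 14027\right) - 15275 = \left(- \frac{1208}{125} - 14027\right) - 15275 = - \frac{1754583}{125} - 15275 = - \frac{3663958}{125}$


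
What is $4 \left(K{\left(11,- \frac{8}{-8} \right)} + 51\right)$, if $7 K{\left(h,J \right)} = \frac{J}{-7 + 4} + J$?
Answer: $\frac{4292}{21} \approx 204.38$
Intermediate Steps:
$K{\left(h,J \right)} = \frac{2 J}{21}$ ($K{\left(h,J \right)} = \frac{\frac{J}{-7 + 4} + J}{7} = \frac{\frac{J}{-3} + J}{7} = \frac{- \frac{J}{3} + J}{7} = \frac{\frac{2}{3} J}{7} = \frac{2 J}{21}$)
$4 \left(K{\left(11,- \frac{8}{-8} \right)} + 51\right) = 4 \left(\frac{2 \left(- \frac{8}{-8}\right)}{21} + 51\right) = 4 \left(\frac{2 \left(\left(-8\right) \left(- \frac{1}{8}\right)\right)}{21} + 51\right) = 4 \left(\frac{2}{21} \cdot 1 + 51\right) = 4 \left(\frac{2}{21} + 51\right) = 4 \cdot \frac{1073}{21} = \frac{4292}{21}$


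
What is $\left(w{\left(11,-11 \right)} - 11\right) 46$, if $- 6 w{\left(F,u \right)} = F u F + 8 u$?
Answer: $10373$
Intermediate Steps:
$w{\left(F,u \right)} = - \frac{4 u}{3} - \frac{u F^{2}}{6}$ ($w{\left(F,u \right)} = - \frac{F u F + 8 u}{6} = - \frac{u F^{2} + 8 u}{6} = - \frac{8 u + u F^{2}}{6} = - \frac{4 u}{3} - \frac{u F^{2}}{6}$)
$\left(w{\left(11,-11 \right)} - 11\right) 46 = \left(\left(- \frac{1}{6}\right) \left(-11\right) \left(8 + 11^{2}\right) - 11\right) 46 = \left(\left(- \frac{1}{6}\right) \left(-11\right) \left(8 + 121\right) - 11\right) 46 = \left(\left(- \frac{1}{6}\right) \left(-11\right) 129 - 11\right) 46 = \left(\frac{473}{2} - 11\right) 46 = \frac{451}{2} \cdot 46 = 10373$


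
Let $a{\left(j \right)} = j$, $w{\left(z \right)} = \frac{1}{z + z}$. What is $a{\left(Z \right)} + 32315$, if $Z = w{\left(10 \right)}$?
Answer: $\frac{646301}{20} \approx 32315.0$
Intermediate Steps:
$w{\left(z \right)} = \frac{1}{2 z}$
$Z = \frac{1}{20}$ ($Z = \frac{1}{2 \cdot 10} = \frac{1}{2} \cdot \frac{1}{10} = \frac{1}{20} \approx 0.05$)
$a{\left(Z \right)} + 32315 = \frac{1}{20} + 32315 = \frac{646301}{20}$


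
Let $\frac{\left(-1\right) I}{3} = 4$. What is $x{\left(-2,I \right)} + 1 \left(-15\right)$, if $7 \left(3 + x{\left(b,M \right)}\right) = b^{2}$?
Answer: $- \frac{122}{7} \approx -17.429$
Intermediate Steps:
$I = -12$ ($I = \left(-3\right) 4 = -12$)
$x{\left(b,M \right)} = -3 + \frac{b^{2}}{7}$
$x{\left(-2,I \right)} + 1 \left(-15\right) = \left(-3 + \frac{\left(-2\right)^{2}}{7}\right) + 1 \left(-15\right) = \left(-3 + \frac{1}{7} \cdot 4\right) - 15 = \left(-3 + \frac{4}{7}\right) - 15 = - \frac{17}{7} - 15 = - \frac{122}{7}$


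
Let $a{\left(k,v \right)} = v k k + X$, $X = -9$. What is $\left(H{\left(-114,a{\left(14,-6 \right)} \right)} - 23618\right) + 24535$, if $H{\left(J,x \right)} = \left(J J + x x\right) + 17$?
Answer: $1418155$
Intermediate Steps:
$a{\left(k,v \right)} = -9 + v k^{2}$ ($a{\left(k,v \right)} = v k k - 9 = k v k - 9 = v k^{2} - 9 = -9 + v k^{2}$)
$H{\left(J,x \right)} = 17 + J^{2} + x^{2}$ ($H{\left(J,x \right)} = \left(J^{2} + x^{2}\right) + 17 = 17 + J^{2} + x^{2}$)
$\left(H{\left(-114,a{\left(14,-6 \right)} \right)} - 23618\right) + 24535 = \left(\left(17 + \left(-114\right)^{2} + \left(-9 - 6 \cdot 14^{2}\right)^{2}\right) - 23618\right) + 24535 = \left(\left(17 + 12996 + \left(-9 - 1176\right)^{2}\right) - 23618\right) + 24535 = \left(\left(17 + 12996 + \left(-1185\right)^{2}\right) - 23618\right) + 24535 = \left(\left(17 + 12996 + 1404225\right) - 23618\right) + 24535 = \left(1417238 - 23618\right) + 24535 = 1393620 + 24535 = 1418155$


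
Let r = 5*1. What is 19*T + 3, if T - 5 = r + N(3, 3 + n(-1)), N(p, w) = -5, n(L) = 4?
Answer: 98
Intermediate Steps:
r = 5
T = 5 (T = 5 + (5 - 5) = 5 + 0 = 5)
19*T + 3 = 19*5 + 3 = 95 + 3 = 98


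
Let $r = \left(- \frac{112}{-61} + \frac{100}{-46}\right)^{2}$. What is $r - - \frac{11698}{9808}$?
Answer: $\frac{12615035345}{9653077736} \approx 1.3068$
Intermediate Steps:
$r = \frac{224676}{1968409}$ ($r = \left(\left(-112\right) \left(- \frac{1}{61}\right) + 100 \left(- \frac{1}{46}\right)\right)^{2} = \left(\frac{112}{61} - \frac{50}{23}\right)^{2} = \left(- \frac{474}{1403}\right)^{2} = \frac{224676}{1968409} \approx 0.11414$)
$r - - \frac{11698}{9808} = \frac{224676}{1968409} - - \frac{11698}{9808} = \frac{224676}{1968409} - \left(-11698\right) \frac{1}{9808} = \frac{224676}{1968409} - - \frac{5849}{4904} = \frac{224676}{1968409} + \frac{5849}{4904} = \frac{12615035345}{9653077736}$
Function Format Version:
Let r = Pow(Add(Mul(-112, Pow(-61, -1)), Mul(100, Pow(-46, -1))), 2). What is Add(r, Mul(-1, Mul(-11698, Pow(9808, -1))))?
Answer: Rational(12615035345, 9653077736) ≈ 1.3068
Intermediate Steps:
r = Rational(224676, 1968409) (r = Pow(Add(Mul(-112, Rational(-1, 61)), Mul(100, Rational(-1, 46))), 2) = Pow(Add(Rational(112, 61), Rational(-50, 23)), 2) = Pow(Rational(-474, 1403), 2) = Rational(224676, 1968409) ≈ 0.11414)
Add(r, Mul(-1, Mul(-11698, Pow(9808, -1)))) = Add(Rational(224676, 1968409), Mul(-1, Mul(-11698, Pow(9808, -1)))) = Add(Rational(224676, 1968409), Mul(-1, Mul(-11698, Rational(1, 9808)))) = Add(Rational(224676, 1968409), Mul(-1, Rational(-5849, 4904))) = Add(Rational(224676, 1968409), Rational(5849, 4904)) = Rational(12615035345, 9653077736)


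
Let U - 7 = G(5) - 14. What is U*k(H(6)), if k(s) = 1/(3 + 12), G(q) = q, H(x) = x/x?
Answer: -2/15 ≈ -0.13333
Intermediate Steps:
H(x) = 1
k(s) = 1/15
U = -2 (U = 7 + (5 - 14) = 7 - 9 = -2)
U*k(H(6)) = -2*1/15 = -2/15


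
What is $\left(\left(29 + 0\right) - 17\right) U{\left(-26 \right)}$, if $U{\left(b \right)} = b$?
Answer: $-312$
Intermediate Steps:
$\left(\left(29 + 0\right) - 17\right) U{\left(-26 \right)} = \left(\left(29 + 0\right) - 17\right) \left(-26\right) = \left(29 - 17\right) \left(-26\right) = 12 \left(-26\right) = -312$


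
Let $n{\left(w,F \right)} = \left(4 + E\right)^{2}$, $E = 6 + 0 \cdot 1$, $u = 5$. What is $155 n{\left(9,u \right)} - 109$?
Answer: $15391$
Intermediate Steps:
$E = 6$ ($E = 6 + 0 = 6$)
$n{\left(w,F \right)} = 100$ ($n{\left(w,F \right)} = \left(4 + 6\right)^{2} = 10^{2} = 100$)
$155 n{\left(9,u \right)} - 109 = 155 \cdot 100 - 109 = 15500 - 109 = 15391$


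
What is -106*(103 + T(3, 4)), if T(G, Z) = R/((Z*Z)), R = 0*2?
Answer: -10918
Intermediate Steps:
R = 0
T(G, Z) = 0 (T(G, Z) = 0/((Z*Z)) = 0/(Z²) = 0/Z² = 0)
-106*(103 + T(3, 4)) = -106*(103 + 0) = -106*103 = -10918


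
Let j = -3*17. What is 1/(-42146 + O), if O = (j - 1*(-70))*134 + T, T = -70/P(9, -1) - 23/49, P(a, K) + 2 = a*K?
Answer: -539/21341223 ≈ -2.5256e-5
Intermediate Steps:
j = -51
P(a, K) = -2 + K*a (P(a, K) = -2 + a*K = -2 + K*a)
T = 3177/539 (T = -70/(-2 - 1*9) - 23/49 = -70/(-2 - 9) - 23*1/49 = -70/(-11) - 23/49 = -70*(-1/11) - 23/49 = 70/11 - 23/49 = 3177/539 ≈ 5.8942)
O = 1375471/539 (O = (-51 - 1*(-70))*134 + 3177/539 = (-51 + 70)*134 + 3177/539 = 19*134 + 3177/539 = 2546 + 3177/539 = 1375471/539 ≈ 2551.9)
1/(-42146 + O) = 1/(-42146 + 1375471/539) = 1/(-21341223/539) = -539/21341223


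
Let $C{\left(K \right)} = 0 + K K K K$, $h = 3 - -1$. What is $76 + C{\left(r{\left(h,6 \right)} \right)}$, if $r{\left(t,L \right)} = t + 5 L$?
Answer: $1336412$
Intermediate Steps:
$h = 4$ ($h = 3 + 1 = 4$)
$C{\left(K \right)} = K^{4}$ ($C{\left(K \right)} = 0 + K^{2} K K = 0 + K^{3} K = 0 + K^{4} = K^{4}$)
$76 + C{\left(r{\left(h,6 \right)} \right)} = 76 + \left(4 + 5 \cdot 6\right)^{4} = 76 + \left(4 + 30\right)^{4} = 76 + 34^{4} = 76 + 1336336 = 1336412$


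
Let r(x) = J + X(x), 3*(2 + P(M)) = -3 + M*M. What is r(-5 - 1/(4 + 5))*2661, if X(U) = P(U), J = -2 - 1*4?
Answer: -62977/81 ≈ -777.49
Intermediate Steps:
J = -6 (J = -2 - 4 = -6)
P(M) = -3 + M²/3 (P(M) = -2 + (-3 + M*M)/3 = -2 + (-3 + M²)/3 = -2 + (-1 + M²/3) = -3 + M²/3)
X(U) = -3 + U²/3
r(x) = -9 + x²/3 (r(x) = -6 + (-3 + x²/3) = -9 + x²/3)
r(-5 - 1/(4 + 5))*2661 = (-9 + (-5 - 1/(4 + 5))²/3)*2661 = (-9 + (-5 - 1/9)²/3)*2661 = (-9 + (-5 - 1*⅑)²/3)*2661 = (-9 + (-5 - ⅑)²/3)*2661 = (-9 + (-46/9)²/3)*2661 = (-9 + (⅓)*(2116/81))*2661 = (-9 + 2116/243)*2661 = -71/243*2661 = -62977/81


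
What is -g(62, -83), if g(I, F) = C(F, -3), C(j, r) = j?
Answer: 83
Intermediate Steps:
g(I, F) = F
-g(62, -83) = -1*(-83) = 83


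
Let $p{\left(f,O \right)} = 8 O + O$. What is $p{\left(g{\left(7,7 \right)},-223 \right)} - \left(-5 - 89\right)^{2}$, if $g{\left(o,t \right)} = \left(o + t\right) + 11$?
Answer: $-10843$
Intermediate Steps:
$g{\left(o,t \right)} = 11 + o + t$
$p{\left(f,O \right)} = 9 O$
$p{\left(g{\left(7,7 \right)},-223 \right)} - \left(-5 - 89\right)^{2} = 9 \left(-223\right) - \left(-5 - 89\right)^{2} = -2007 - \left(-94\right)^{2} = -2007 - 8836 = -10843$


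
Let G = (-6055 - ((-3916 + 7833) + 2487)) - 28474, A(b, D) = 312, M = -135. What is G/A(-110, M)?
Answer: -40933/312 ≈ -131.20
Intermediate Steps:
G = -40933 (G = (-6055 - (3917 + 2487)) - 28474 = (-6055 - 1*6404) - 28474 = (-6055 - 6404) - 28474 = -12459 - 28474 = -40933)
G/A(-110, M) = -40933/312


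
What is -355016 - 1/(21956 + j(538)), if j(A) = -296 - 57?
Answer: -7669410649/21603 ≈ -3.5502e+5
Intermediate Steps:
j(A) = -353
-355016 - 1/(21956 + j(538)) = -355016 - 1/(21956 - 353) = -355016 - 1/21603 = -7669410649/21603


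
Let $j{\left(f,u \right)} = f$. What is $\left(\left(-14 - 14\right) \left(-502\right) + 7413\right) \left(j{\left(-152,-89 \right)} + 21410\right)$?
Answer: $456388002$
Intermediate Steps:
$\left(\left(-14 - 14\right) \left(-502\right) + 7413\right) \left(j{\left(-152,-89 \right)} + 21410\right) = \left(\left(-14 - 14\right) \left(-502\right) + 7413\right) \left(-152 + 21410\right) = \left(\left(-14 - 14\right) \left(-502\right) + 7413\right) 21258 = \left(\left(-28\right) \left(-502\right) + 7413\right) 21258 = \left(14056 + 7413\right) 21258 = 21469 \cdot 21258 = 456388002$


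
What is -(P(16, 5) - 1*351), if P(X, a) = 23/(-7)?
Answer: 2480/7 ≈ 354.29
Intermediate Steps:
P(X, a) = -23/7 (P(X, a) = 23*(-1/7) = -23/7)
-(P(16, 5) - 1*351) = -(-23/7 - 1*351) = -(-23/7 - 351) = -1*(-2480/7) = 2480/7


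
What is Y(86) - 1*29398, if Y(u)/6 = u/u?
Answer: -29392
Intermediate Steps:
Y(u) = 6 (Y(u) = 6*(u/u) = 6*1 = 6)
Y(86) - 1*29398 = 6 - 1*29398 = 6 - 29398 = -29392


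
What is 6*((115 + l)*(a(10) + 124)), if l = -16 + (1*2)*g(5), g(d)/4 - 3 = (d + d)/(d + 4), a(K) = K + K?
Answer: 113952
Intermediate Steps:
a(K) = 2*K
g(d) = 12 + 8*d/(4 + d) (g(d) = 12 + 4*((d + d)/(d + 4)) = 12 + 4*((2*d)/(4 + d)) = 12 + 4*(2*d/(4 + d)) = 12 + 8*d/(4 + d))
l = 152/9 (l = -16 + (1*2)*(4*(12 + 5*5)/(4 + 5)) = -16 + 2*(4*(12 + 25)/9) = -16 + 2*(4*(1/9)*37) = -16 + 2*(148/9) = -16 + 296/9 = 152/9 ≈ 16.889)
6*((115 + l)*(a(10) + 124)) = 6*((115 + 152/9)*(2*10 + 124)) = 6*(1187*(20 + 124)/9) = 6*((1187/9)*144) = 6*18992 = 113952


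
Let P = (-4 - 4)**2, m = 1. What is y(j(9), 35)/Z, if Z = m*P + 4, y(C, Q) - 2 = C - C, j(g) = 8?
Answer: 1/34 ≈ 0.029412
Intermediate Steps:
P = 64 (P = (-8)**2 = 64)
y(C, Q) = 2 (y(C, Q) = 2 + (C - C) = 2 + 0 = 2)
Z = 68 (Z = 1*64 + 4 = 64 + 4 = 68)
y(j(9), 35)/Z = 2/68 = 2*(1/68) = 1/34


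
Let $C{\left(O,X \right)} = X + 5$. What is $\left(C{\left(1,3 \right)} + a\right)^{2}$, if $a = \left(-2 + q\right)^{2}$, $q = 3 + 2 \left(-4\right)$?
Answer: $3249$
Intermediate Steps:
$q = -5$ ($q = 3 - 8 = -5$)
$C{\left(O,X \right)} = 5 + X$
$a = 49$ ($a = \left(-2 - 5\right)^{2} = \left(-7\right)^{2} = 49$)
$\left(C{\left(1,3 \right)} + a\right)^{2} = \left(\left(5 + 3\right) + 49\right)^{2} = \left(8 + 49\right)^{2} = 57^{2} = 3249$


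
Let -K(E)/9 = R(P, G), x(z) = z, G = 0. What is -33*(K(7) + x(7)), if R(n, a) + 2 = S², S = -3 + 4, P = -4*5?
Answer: -528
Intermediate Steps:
P = -20
S = 1
R(n, a) = -1 (R(n, a) = -2 + 1² = -2 + 1 = -1)
K(E) = 9 (K(E) = -9*(-1) = 9)
-33*(K(7) + x(7)) = -33*(9 + 7) = -33*16 = -528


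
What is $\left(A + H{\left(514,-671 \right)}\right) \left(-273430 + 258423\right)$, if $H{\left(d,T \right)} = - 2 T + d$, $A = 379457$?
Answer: $-5722364191$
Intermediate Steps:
$H{\left(d,T \right)} = d - 2 T$
$\left(A + H{\left(514,-671 \right)}\right) \left(-273430 + 258423\right) = \left(379457 + \left(514 - -1342\right)\right) \left(-273430 + 258423\right) = \left(379457 + \left(514 + 1342\right)\right) \left(-15007\right) = \left(379457 + 1856\right) \left(-15007\right) = 381313 \left(-15007\right) = -5722364191$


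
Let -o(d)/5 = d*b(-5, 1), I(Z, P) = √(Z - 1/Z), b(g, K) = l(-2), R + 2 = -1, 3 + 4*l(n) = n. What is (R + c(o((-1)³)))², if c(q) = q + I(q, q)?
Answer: 31789/400 - 37*I*√609/20 ≈ 79.473 - 45.654*I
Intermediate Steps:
l(n) = -¾ + n/4
R = -3 (R = -2 - 1 = -3)
b(g, K) = -5/4 (b(g, K) = -¾ + (¼)*(-2) = -¾ - ½ = -5/4)
o(d) = 25*d/4 (o(d) = -5*d*(-5)/4 = -(-25)*d/4 = 25*d/4)
c(q) = q + √(q - 1/q)
(R + c(o((-1)³)))² = (-3 + ((25/4)*(-1)³ + √((25/4)*(-1)³ - 1/((25/4)*(-1)³))))² = (-3 + ((25/4)*(-1) + √((25/4)*(-1) - 1/((25/4)*(-1)))))² = (-3 + (-25/4 + √(-25/4 - 1/(-25/4))))² = (-3 + (-25/4 + √(-25/4 - 1*(-4/25))))² = (-3 + (-25/4 + √(-25/4 + 4/25)))² = (-3 + (-25/4 + √(-609/100)))² = (-3 + (-25/4 + I*√609/10))² = (-37/4 + I*√609/10)²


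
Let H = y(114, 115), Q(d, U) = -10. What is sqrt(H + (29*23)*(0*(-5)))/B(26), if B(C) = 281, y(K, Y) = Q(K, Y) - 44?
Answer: 3*I*sqrt(6)/281 ≈ 0.026151*I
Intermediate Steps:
y(K, Y) = -54 (y(K, Y) = -10 - 44 = -54)
H = -54
sqrt(H + (29*23)*(0*(-5)))/B(26) = sqrt(-54 + (29*23)*(0*(-5)))/281 = sqrt(-54 + 667*0)*(1/281) = sqrt(-54 + 0)*(1/281) = sqrt(-54)*(1/281) = (3*I*sqrt(6))*(1/281) = 3*I*sqrt(6)/281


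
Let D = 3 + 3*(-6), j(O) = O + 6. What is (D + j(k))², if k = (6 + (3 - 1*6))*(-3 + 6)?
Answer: 0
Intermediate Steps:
k = 9 (k = (6 + (3 - 6))*3 = (6 - 3)*3 = 3*3 = 9)
j(O) = 6 + O
D = -15 (D = 3 - 18 = -15)
(D + j(k))² = (-15 + (6 + 9))² = (-15 + 15)² = 0² = 0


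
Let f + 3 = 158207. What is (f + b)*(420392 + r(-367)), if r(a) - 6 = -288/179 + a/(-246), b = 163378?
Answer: 992176964806069/7339 ≈ 1.3519e+11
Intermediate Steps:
f = 158204 (f = -3 + 158207 = 158204)
r(a) = 786/179 - a/246 (r(a) = 6 + (-288/179 + a/(-246)) = 6 + (-288*1/179 + a*(-1/246)) = 6 + (-288/179 - a/246) = 786/179 - a/246)
(f + b)*(420392 + r(-367)) = (158204 + 163378)*(420392 + (786/179 - 1/246*(-367))) = 321582*(420392 + (786/179 + 367/246)) = 321582*(420392 + 259049/44034) = 321582*(18511800377/44034) = 992176964806069/7339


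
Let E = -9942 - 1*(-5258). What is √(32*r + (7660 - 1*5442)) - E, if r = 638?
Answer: 4684 + √22634 ≈ 4834.4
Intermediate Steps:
E = -4684 (E = -9942 + 5258 = -4684)
√(32*r + (7660 - 1*5442)) - E = √(32*638 + (7660 - 1*5442)) - 1*(-4684) = √(20416 + (7660 - 5442)) + 4684 = √(20416 + 2218) + 4684 = √22634 + 4684 = 4684 + √22634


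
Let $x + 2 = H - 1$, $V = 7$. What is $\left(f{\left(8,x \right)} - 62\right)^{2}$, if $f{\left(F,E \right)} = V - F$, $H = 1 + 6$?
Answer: $3969$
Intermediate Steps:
$H = 7$
$x = 4$ ($x = -2 + \left(7 - 1\right) = -2 + 6 = 4$)
$f{\left(F,E \right)} = 7 - F$
$\left(f{\left(8,x \right)} - 62\right)^{2} = \left(\left(7 - 8\right) - 62\right)^{2} = \left(-1 - 62\right)^{2} = \left(-63\right)^{2} = 3969$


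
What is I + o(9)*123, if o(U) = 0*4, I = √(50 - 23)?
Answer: 3*√3 ≈ 5.1962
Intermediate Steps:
I = 3*√3 (I = √27 = 3*√3 ≈ 5.1962)
o(U) = 0
I + o(9)*123 = 3*√3 + 0*123 = 3*√3 + 0 = 3*√3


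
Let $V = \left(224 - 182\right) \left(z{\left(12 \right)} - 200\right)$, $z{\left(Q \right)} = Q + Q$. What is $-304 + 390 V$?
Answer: $-2883184$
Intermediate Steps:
$z{\left(Q \right)} = 2 Q$
$V = -7392$ ($V = \left(224 - 182\right) \left(2 \cdot 12 - 200\right) = 42 \left(24 - 200\right) = 42 \left(-176\right) = -7392$)
$-304 + 390 V = -304 + 390 \left(-7392\right) = -304 - 2882880 = -2883184$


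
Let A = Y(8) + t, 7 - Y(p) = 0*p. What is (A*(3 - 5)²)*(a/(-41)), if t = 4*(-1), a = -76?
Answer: 912/41 ≈ 22.244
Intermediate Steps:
Y(p) = 7 (Y(p) = 7 - 0*p = 7 - 1*0 = 7 + 0 = 7)
t = -4
A = 3 (A = 7 - 4 = 3)
(A*(3 - 5)²)*(a/(-41)) = (3*(3 - 5)²)*(-76/(-41)) = (3*(-2)²)*(-76*(-1/41)) = (3*4)*(76/41) = 12*(76/41) = 912/41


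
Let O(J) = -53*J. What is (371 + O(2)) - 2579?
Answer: -2314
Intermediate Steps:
(371 + O(2)) - 2579 = (371 - 53*2) - 2579 = (371 - 106) - 2579 = 265 - 2579 = -2314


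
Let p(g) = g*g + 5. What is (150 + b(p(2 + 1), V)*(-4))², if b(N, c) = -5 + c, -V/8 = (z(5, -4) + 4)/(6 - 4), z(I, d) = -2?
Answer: 40804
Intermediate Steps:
p(g) = 5 + g² (p(g) = g² + 5 = 5 + g²)
V = -8 (V = -8*(-2 + 4)/(6 - 4) = -16/2 = -8*1 = -8)
(150 + b(p(2 + 1), V)*(-4))² = (150 + (-5 - 8)*(-4))² = (150 - 13*(-4))² = (150 + 52)² = 202² = 40804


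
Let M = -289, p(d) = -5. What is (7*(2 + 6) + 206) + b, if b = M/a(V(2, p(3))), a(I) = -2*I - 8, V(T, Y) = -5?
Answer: 235/2 ≈ 117.50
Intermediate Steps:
a(I) = -8 - 2*I
b = -289/2 (b = -289/(-8 - 2*(-5)) = -289/(-8 + 10) = -289/2 ≈ -144.50)
(7*(2 + 6) + 206) + b = (7*(2 + 6) + 206) - 289/2 = (7*8 + 206) - 289/2 = (56 + 206) - 289/2 = 262 - 289/2 = 235/2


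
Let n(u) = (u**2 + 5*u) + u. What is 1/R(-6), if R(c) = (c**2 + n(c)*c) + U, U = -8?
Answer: 1/28 ≈ 0.035714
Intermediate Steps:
n(u) = u**2 + 6*u
R(c) = -8 + c**2 + c**2*(6 + c) (R(c) = (c**2 + (c*(6 + c))*c) - 8 = (c**2 + c**2*(6 + c)) - 8 = -8 + c**2 + c**2*(6 + c))
1/R(-6) = 1/(-8 + (-6)**3 + 7*(-6)**2) = 1/(-8 - 216 + 7*36) = 1/(-8 - 216 + 252) = 1/28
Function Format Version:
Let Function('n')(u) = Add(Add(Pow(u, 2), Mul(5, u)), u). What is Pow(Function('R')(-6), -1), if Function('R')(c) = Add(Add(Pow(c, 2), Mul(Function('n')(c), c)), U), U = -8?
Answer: Rational(1, 28) ≈ 0.035714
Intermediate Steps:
Function('n')(u) = Add(Pow(u, 2), Mul(6, u))
Function('R')(c) = Add(-8, Pow(c, 2), Mul(Pow(c, 2), Add(6, c))) (Function('R')(c) = Add(Add(Pow(c, 2), Mul(Mul(c, Add(6, c)), c)), -8) = Add(Add(Pow(c, 2), Mul(Pow(c, 2), Add(6, c))), -8) = Add(-8, Pow(c, 2), Mul(Pow(c, 2), Add(6, c))))
Pow(Function('R')(-6), -1) = Pow(Add(-8, Pow(-6, 3), Mul(7, Pow(-6, 2))), -1) = Pow(Add(-8, -216, Mul(7, 36)), -1) = Pow(Add(-8, -216, 252), -1) = Pow(28, -1) = Rational(1, 28)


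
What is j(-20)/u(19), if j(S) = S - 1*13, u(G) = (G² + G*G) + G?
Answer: -11/247 ≈ -0.044534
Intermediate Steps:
u(G) = G + 2*G² (u(G) = (G² + G²) + G = 2*G² + G = G + 2*G²)
j(S) = -13 + S (j(S) = S - 13 = -13 + S)
j(-20)/u(19) = (-13 - 20)/((19*(1 + 2*19))) = -33*1/(19*(1 + 38)) = -33/(19*39) = -33/741 = -33*1/741 = -11/247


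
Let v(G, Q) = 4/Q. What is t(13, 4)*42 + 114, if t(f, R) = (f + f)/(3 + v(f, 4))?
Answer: 387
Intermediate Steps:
t(f, R) = f/2 (t(f, R) = (f + f)/(3 + 4/4) = (2*f)/(3 + 4*(¼)) = (2*f)/(3 + 1) = (2*f)/4 = (2*f)*(¼) = f/2)
t(13, 4)*42 + 114 = ((½)*13)*42 + 114 = (13/2)*42 + 114 = 273 + 114 = 387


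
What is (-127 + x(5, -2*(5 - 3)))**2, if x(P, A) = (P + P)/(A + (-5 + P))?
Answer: 67081/4 ≈ 16770.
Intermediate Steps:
x(P, A) = 2*P/(-5 + A + P) (x(P, A) = (2*P)/(-5 + A + P) = 2*P/(-5 + A + P))
(-127 + x(5, -2*(5 - 3)))**2 = (-127 + 2*5/(-5 - 2*(5 - 3) + 5))**2 = (-127 + 2*5/(-5 - 2*2 + 5))**2 = (-127 + 2*5/(-5 - 4 + 5))**2 = (-127 + 2*5/(-4))**2 = (-127 + 2*5*(-1/4))**2 = (-127 - 5/2)**2 = (-259/2)**2 = 67081/4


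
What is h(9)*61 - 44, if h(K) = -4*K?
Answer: -2240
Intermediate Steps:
h(9)*61 - 44 = -4*9*61 - 44 = -36*61 - 44 = -2196 - 44 = -2240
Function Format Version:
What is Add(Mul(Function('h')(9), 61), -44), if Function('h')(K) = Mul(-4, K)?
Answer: -2240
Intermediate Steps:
Add(Mul(Function('h')(9), 61), -44) = Add(Mul(Mul(-4, 9), 61), -44) = Add(Mul(-36, 61), -44) = Add(-2196, -44) = -2240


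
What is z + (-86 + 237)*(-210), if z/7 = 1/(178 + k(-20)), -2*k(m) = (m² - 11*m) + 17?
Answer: -8910524/281 ≈ -31710.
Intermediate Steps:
k(m) = -17/2 - m²/2 + 11*m/2 (k(m) = -((m² - 11*m) + 17)/2 = -(17 + m² - 11*m)/2 = -17/2 - m²/2 + 11*m/2)
z = -14/281 (z = 7/(178 + (-17/2 - ½*(-20)² + (11/2)*(-20))) = 7/(178 + (-17/2 - ½*400 - 110)) = 7/(178 + (-17/2 - 200 - 110)) = 7/(178 - 637/2) = 7/(-281/2) = 7*(-2/281) = -14/281 ≈ -0.049822)
z + (-86 + 237)*(-210) = -14/281 + (-86 + 237)*(-210) = -14/281 + 151*(-210) = -14/281 - 31710 = -8910524/281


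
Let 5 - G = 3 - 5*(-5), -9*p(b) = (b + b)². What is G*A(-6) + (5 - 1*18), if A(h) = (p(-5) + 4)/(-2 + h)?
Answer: -301/9 ≈ -33.444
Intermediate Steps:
p(b) = -4*b²/9 (p(b) = -(b + b)²/9 = -4*b²/9)
A(h) = -64/(9*(-2 + h)) (A(h) = (-4/9*(-5)² + 4)/(-2 + h) = (-4/9*25 + 4)/(-2 + h) = (-100/9 + 4)/(-2 + h) = -64/(9*(-2 + h)))
G = -23 (G = 5 - (3 - 5*(-5)) = 5 - (3 + 25) = 5 - 1*28 = 5 - 28 = -23)
G*A(-6) + (5 - 1*18) = -(-1472)/(-18 + 9*(-6)) + (5 - 1*18) = -(-1472)/(-18 - 54) + (5 - 18) = -(-1472)/(-72) - 13 = -(-1472)*(-1)/72 - 13 = -23*8/9 - 13 = -184/9 - 13 = -301/9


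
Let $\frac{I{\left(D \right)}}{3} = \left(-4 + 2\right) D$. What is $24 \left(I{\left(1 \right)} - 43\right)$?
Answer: $-1176$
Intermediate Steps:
$I{\left(D \right)} = - 6 D$ ($I{\left(D \right)} = 3 \left(-4 + 2\right) D = 3 \left(- 2 D\right) = - 6 D$)
$24 \left(I{\left(1 \right)} - 43\right) = 24 \left(\left(-6\right) 1 - 43\right) = 24 \left(-6 - 43\right) = 24 \left(-49\right) = -1176$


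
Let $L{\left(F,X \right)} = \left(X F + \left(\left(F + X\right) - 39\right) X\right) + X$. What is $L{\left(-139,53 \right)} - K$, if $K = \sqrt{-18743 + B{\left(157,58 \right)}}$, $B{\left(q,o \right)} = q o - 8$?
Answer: $-13939 - i \sqrt{9645} \approx -13939.0 - 98.209 i$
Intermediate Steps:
$L{\left(F,X \right)} = X + F X + X \left(-39 + F + X\right)$ ($L{\left(F,X \right)} = \left(F X + \left(-39 + F + X\right) X\right) + X = \left(F X + X \left(-39 + F + X\right)\right) + X = X + F X + X \left(-39 + F + X\right)$)
$B{\left(q,o \right)} = -8 + o q$ ($B{\left(q,o \right)} = o q - 8 = -8 + o q$)
$K = i \sqrt{9645}$ ($K = \sqrt{-18743 + \left(-8 + 58 \cdot 157\right)} = \sqrt{-18743 + \left(-8 + 9106\right)} = \sqrt{-18743 + 9098} = \sqrt{-9645} = i \sqrt{9645} \approx 98.209 i$)
$L{\left(-139,53 \right)} - K = 53 \left(-38 + 53 + 2 \left(-139\right)\right) - i \sqrt{9645} = 53 \left(-38 + 53 - 278\right) - i \sqrt{9645} = 53 \left(-263\right) - i \sqrt{9645} = -13939 - i \sqrt{9645}$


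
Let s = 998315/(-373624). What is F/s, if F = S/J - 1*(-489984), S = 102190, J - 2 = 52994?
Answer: -2425501087089124/13226675435 ≈ -1.8338e+5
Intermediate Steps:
J = 52996 (J = 2 + 52994 = 52996)
s = -998315/373624 (s = 998315*(-1/373624) = -998315/373624 ≈ -2.6720)
F = 12983647127/26498 (F = 102190/52996 - 1*(-489984) = 102190*(1/52996) + 489984 = 51095/26498 + 489984 = 12983647127/26498 ≈ 4.8999e+5)
F/s = 12983647127/(26498*(-998315/373624)) = (12983647127/26498)*(-373624/998315) = -2425501087089124/13226675435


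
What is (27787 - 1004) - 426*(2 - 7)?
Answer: 28913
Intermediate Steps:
(27787 - 1004) - 426*(2 - 7) = 26783 - 426*(-5) = 26783 - 71*(-30) = 26783 + 2130 = 28913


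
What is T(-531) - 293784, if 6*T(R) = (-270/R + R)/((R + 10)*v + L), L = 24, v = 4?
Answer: -71413004287/243080 ≈ -2.9378e+5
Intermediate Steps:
T(R) = (R - 270/R)/(6*(64 + 4*R)) (T(R) = ((-270/R + R)/((R + 10)*4 + 24))/6 = ((R - 270/R)/((10 + R)*4 + 24))/6 = ((R - 270/R)/((40 + 4*R) + 24))/6 = ((R - 270/R)/(64 + 4*R))/6 = (R - 270/R)/(6*(64 + 4*R)))
T(-531) - 293784 = (1/24)*(-270 + (-531)**2)/(-531*(16 - 531)) - 293784 = (1/24)*(-1/531)*(-270 + 281961)/(-515) - 293784 = (1/24)*(-1/531)*(-1/515)*281691 - 293784 = 10433/243080 - 293784 = -71413004287/243080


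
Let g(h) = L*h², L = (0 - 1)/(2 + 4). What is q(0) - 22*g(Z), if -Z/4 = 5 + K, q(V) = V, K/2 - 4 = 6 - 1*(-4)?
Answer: 63888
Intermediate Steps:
K = 28 (K = 8 + 2*(6 - 1*(-4)) = 8 + 2*(6 + 4) = 8 + 2*10 = 8 + 20 = 28)
L = -⅙ (L = -1/6 = -1*⅙ = -⅙ ≈ -0.16667)
Z = -132 (Z = -4*(5 + 28) = -4*33 = -132)
g(h) = -h²/6
q(0) - 22*g(Z) = 0 - 22*(-⅙*(-132)²) = 0 - 22*(-⅙*17424) = 0 - 22*(-2904) = 0 - 1*(-63888) = 0 + 63888 = 63888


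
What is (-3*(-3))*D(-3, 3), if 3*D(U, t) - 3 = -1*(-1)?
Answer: 12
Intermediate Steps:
D(U, t) = 4/3 (D(U, t) = 1 + (-1*(-1))/3 = 1 + (⅓)*1 = 1 + ⅓ = 4/3)
(-3*(-3))*D(-3, 3) = -3*(-3)*(4/3) = 9*(4/3) = 12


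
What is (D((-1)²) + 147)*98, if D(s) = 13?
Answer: 15680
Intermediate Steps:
(D((-1)²) + 147)*98 = (13 + 147)*98 = 160*98 = 15680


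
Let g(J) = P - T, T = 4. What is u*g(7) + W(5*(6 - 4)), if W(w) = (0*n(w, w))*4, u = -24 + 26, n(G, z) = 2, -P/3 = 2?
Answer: -20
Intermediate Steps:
P = -6 (P = -3*2 = -6)
u = 2
g(J) = -10 (g(J) = -6 - 1*4 = -6 - 4 = -10)
W(w) = 0 (W(w) = (0*2)*4 = 0*4 = 0)
u*g(7) + W(5*(6 - 4)) = 2*(-10) + 0 = -20 + 0 = -20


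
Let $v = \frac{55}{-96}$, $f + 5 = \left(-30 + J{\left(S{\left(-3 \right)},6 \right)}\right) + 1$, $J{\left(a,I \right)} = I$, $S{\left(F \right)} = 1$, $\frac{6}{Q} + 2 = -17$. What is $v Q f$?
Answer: $- \frac{385}{76} \approx -5.0658$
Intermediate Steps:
$Q = - \frac{6}{19}$ ($Q = \frac{6}{-2 - 17} = \frac{6}{-19} = 6 \left(- \frac{1}{19}\right) = - \frac{6}{19} \approx -0.31579$)
$f = -28$ ($f = -5 + \left(\left(-30 + 6\right) + 1\right) = -5 + \left(-24 + 1\right) = -5 - 23 = -28$)
$v = - \frac{55}{96}$ ($v = 55 \left(- \frac{1}{96}\right) = - \frac{55}{96} \approx -0.57292$)
$v Q f = \left(- \frac{55}{96}\right) \left(- \frac{6}{19}\right) \left(-28\right) = \frac{55}{304} \left(-28\right) = - \frac{385}{76}$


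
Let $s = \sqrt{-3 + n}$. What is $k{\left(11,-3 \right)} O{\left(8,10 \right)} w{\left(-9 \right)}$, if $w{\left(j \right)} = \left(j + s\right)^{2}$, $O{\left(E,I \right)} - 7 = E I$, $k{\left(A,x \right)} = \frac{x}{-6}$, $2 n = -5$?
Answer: $\frac{13137}{4} - \frac{783 i \sqrt{22}}{2} \approx 3284.3 - 1836.3 i$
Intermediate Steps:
$n = - \frac{5}{2}$ ($n = \frac{1}{2} \left(-5\right) = - \frac{5}{2} \approx -2.5$)
$s = \frac{i \sqrt{22}}{2}$ ($s = \sqrt{-3 - \frac{5}{2}} = \sqrt{- \frac{11}{2}} = \frac{i \sqrt{22}}{2} \approx 2.3452 i$)
$k{\left(A,x \right)} = - \frac{x}{6}$ ($k{\left(A,x \right)} = x \left(- \frac{1}{6}\right) = - \frac{x}{6}$)
$O{\left(E,I \right)} = 7 + E I$
$w{\left(j \right)} = \left(j + \frac{i \sqrt{22}}{2}\right)^{2}$
$k{\left(11,-3 \right)} O{\left(8,10 \right)} w{\left(-9 \right)} = \left(- \frac{1}{6}\right) \left(-3\right) \left(7 + 8 \cdot 10\right) \frac{\left(2 \left(-9\right) + i \sqrt{22}\right)^{2}}{4} = \frac{7 + 80}{2} \frac{\left(-18 + i \sqrt{22}\right)^{2}}{4} = \frac{1}{2} \cdot 87 \frac{\left(-18 + i \sqrt{22}\right)^{2}}{4} = \frac{87 \frac{\left(-18 + i \sqrt{22}\right)^{2}}{4}}{2} = \frac{87 \left(-18 + i \sqrt{22}\right)^{2}}{8}$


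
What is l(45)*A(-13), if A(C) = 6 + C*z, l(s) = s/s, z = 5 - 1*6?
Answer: 19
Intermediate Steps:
z = -1 (z = 5 - 6 = -1)
l(s) = 1
A(C) = 6 - C (A(C) = 6 + C*(-1) = 6 - C)
l(45)*A(-13) = 1*(6 - 1*(-13)) = 1*(6 + 13) = 1*19 = 19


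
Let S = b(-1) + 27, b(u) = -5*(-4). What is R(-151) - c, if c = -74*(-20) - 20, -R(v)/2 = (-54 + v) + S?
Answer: -1144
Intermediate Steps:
b(u) = 20
S = 47 (S = 20 + 27 = 47)
R(v) = 14 - 2*v (R(v) = -2*((-54 + v) + 47) = -2*(-7 + v) = 14 - 2*v)
c = 1460 (c = 1480 - 20 = 1460)
R(-151) - c = (14 - 2*(-151)) - 1*1460 = (14 + 302) - 1460 = 316 - 1460 = -1144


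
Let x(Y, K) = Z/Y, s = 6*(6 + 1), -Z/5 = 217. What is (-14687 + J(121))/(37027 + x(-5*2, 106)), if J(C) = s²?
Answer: -25846/74271 ≈ -0.34800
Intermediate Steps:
Z = -1085 (Z = -5*217 = -1085)
s = 42 (s = 6*7 = 42)
x(Y, K) = -1085/Y
J(C) = 1764 (J(C) = 42² = 1764)
(-14687 + J(121))/(37027 + x(-5*2, 106)) = (-14687 + 1764)/(37027 - 1085/((-5*2))) = -12923/(37027 - 1085/(-10)) = -12923/(37027 - 1085*(-⅒)) = -12923/(37027 + 217/2) = -12923/74271/2 = -12923*2/74271 = -25846/74271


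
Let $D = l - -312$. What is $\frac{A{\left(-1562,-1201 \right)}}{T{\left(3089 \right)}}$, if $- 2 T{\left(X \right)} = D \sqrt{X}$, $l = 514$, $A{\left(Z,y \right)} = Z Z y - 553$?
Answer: $\frac{2930253197 \sqrt{3089}}{1275757} \approx 1.2766 \cdot 10^{5}$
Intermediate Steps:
$A{\left(Z,y \right)} = -553 + y Z^{2}$ ($A{\left(Z,y \right)} = Z^{2} y - 553 = y Z^{2} - 553 = -553 + y Z^{2}$)
$D = 826$ ($D = 514 - -312 = 514 + 312 = 826$)
$T{\left(X \right)} = - 413 \sqrt{X}$ ($T{\left(X \right)} = - \frac{826 \sqrt{X}}{2} = - 413 \sqrt{X}$)
$\frac{A{\left(-1562,-1201 \right)}}{T{\left(3089 \right)}} = \frac{-553 - 1201 \left(-1562\right)^{2}}{\left(-413\right) \sqrt{3089}} = \left(-553 - 2930252644\right) \left(- \frac{\sqrt{3089}}{1275757}\right) = - 2930253197 \left(- \frac{\sqrt{3089}}{1275757}\right) = \frac{2930253197 \sqrt{3089}}{1275757}$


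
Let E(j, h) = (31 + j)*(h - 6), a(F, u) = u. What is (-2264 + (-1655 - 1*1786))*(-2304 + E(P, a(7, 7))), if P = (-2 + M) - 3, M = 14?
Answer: 12916120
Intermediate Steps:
P = 9 (P = (-2 + 14) - 3 = 12 - 3 = 9)
E(j, h) = (-6 + h)*(31 + j) (E(j, h) = (31 + j)*(-6 + h) = (-6 + h)*(31 + j))
(-2264 + (-1655 - 1*1786))*(-2304 + E(P, a(7, 7))) = (-2264 + (-1655 - 1*1786))*(-2304 + (-186 - 6*9 + 31*7 + 7*9)) = (-2264 + (-1655 - 1786))*(-2304 + (-186 - 54 + 217 + 63)) = (-2264 - 3441)*(-2304 + 40) = -5705*(-2264) = 12916120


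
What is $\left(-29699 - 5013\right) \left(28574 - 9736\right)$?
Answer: $-653904656$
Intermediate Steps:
$\left(-29699 - 5013\right) \left(28574 - 9736\right) = \left(-34712\right) 18838 = -653904656$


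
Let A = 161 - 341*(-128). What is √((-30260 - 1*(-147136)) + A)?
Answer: √160685 ≈ 400.86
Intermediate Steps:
A = 43809 (A = 161 + 43648 = 43809)
√((-30260 - 1*(-147136)) + A) = √((-30260 - 1*(-147136)) + 43809) = √((-30260 + 147136) + 43809) = √(116876 + 43809) = √160685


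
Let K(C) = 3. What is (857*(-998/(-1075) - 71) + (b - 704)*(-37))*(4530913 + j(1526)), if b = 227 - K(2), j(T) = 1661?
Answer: -206065495047186/1075 ≈ -1.9169e+11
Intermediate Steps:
b = 224 (b = 227 - 1*3 = 227 - 3 = 224)
(857*(-998/(-1075) - 71) + (b - 704)*(-37))*(4530913 + j(1526)) = (857*(-998/(-1075) - 71) + (224 - 704)*(-37))*(4530913 + 1661) = (857*(-998*(-1/1075) - 71) - 480*(-37))*4532574 = (857*(998/1075 - 71) + 17760)*4532574 = (857*(-75327/1075) + 17760)*4532574 = (-64555239/1075 + 17760)*4532574 = -45463239/1075*4532574 = -206065495047186/1075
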